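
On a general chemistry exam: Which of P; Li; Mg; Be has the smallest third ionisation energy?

P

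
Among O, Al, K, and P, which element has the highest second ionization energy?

O

Consider each +1 ion: O⁺ still has 5 valence electrons; Al⁺ still has 2 valence electrons; K⁺ is the bare [Ar] core; P⁺ still has 4 valence electrons.
Usually core removal costs more than valence removal, but here the competition is close: a tightly held n=2 valence electron can cost more to remove than an n=3 core electron, so the actual values have to decide it.
Valence configurations: O⁺ [He]2s²2p³, Al⁺ [Ne]3s², P⁺ [Ne]3s²3p².
Tabulated IE_2 (kJ/mol): O 3388, Al 1817, K 3052, P 1907.
Overall IE_2 order: Al < P < K < O.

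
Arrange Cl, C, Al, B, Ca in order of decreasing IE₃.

Ca > C > Cl > B > Al

IE_3 is the cost of taking one more electron from the +2 cation: Cl²⁺ still has 5 valence electrons; C²⁺ still has 2 valence electrons; Al²⁺ still has 1 valence electron; B²⁺ still has 1 valence electron; Ca²⁺ is the bare [Ar] core.
Core electrons are held far more tightly than valence electrons, so Ca tops the IE_3 order.
Valence configurations: Cl²⁺ [Ne]3s²3p³, C²⁺ [He]2s², Al²⁺ [Ne]3s¹, B²⁺ [He]2s¹.
Tabulated IE_3 (kJ/mol): Cl 3822, C 4620, Al 2745, B 3660, Ca 4912.
Putting it together, IE_3: Al < B < Cl < C < Ca.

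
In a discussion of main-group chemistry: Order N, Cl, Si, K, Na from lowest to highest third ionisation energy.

The third ionization energy removes an electron from the +2 ion. For each element: N²⁺ still has 3 valence electrons; Cl²⁺ still has 5 valence electrons; Si²⁺ still has 2 valence electrons; K²⁺ is already 1 electron into the core; Na²⁺ is already 1 electron into the core.
Usually core removal costs more than valence removal, but here the competition is close: a tightly held n=2 valence electron can cost more to remove than an n=3 core electron, so the actual values have to decide it.
Valence configurations: N²⁺ [He]2s²2p¹, Cl²⁺ [Ne]3s²3p³, Si²⁺ [Ne]3s².
The numbers (kJ/mol): N 4578, Cl 3822, Si 3232, K 4420, Na 6910.
Hence IE_3: Si < Cl < K < N < Na.

Si < Cl < K < N < Na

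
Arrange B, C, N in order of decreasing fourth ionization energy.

After 3 electrons have been removed, what remains? B³⁺ is the bare [He] core; C³⁺ still has 1 valence electron; N³⁺ still has 2 valence electrons.
Breaking into a closed-shell core is much more expensive than removing a leftover valence electron — B has the largest IE_4 here.
Valence configurations: C³⁺ [He]2s¹, N³⁺ [He]2s².
Approximate IE_4 values (kJ/mol): B 25026, C 6223, N 7475.
So the fourth ionization energies run C < N < B.

B, N, C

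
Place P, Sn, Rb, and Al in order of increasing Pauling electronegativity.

Al is in period 3, group 13; P is in period 3, group 15; Rb is in period 5, group 1; Sn is in period 5, group 14.
Electronegativity increases across a period and decreases down a group, tracking effective nuclear charge and atomic size.
Neither a single period nor a single group — weigh both effects.
Al > Rb: both effects reinforce here, so Al is clearly the higher of the two.
Sn > Al: period and group pull opposite ways; the across-period shift dominates (1.96 vs 1.61).
P > Sn: both effects reinforce here, so P is clearly the higher of the two.
Tabulated electronegativity (Pauling): Al 1.61, P 2.19, Rb 0.82, Sn 1.96.
So from lowest to highest: Rb < Al < Sn < P.

Rb < Al < Sn < P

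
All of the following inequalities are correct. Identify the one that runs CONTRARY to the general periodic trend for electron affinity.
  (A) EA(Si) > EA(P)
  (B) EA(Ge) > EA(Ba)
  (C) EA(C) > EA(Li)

(A)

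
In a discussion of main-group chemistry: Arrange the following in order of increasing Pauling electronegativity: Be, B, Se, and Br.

Be < B < Se < Br

Smaller atoms with higher effective nuclear charge are more electronegative.
Here both period and group differ, so the two effects have to be weighed against each other.
B > Be: B lies to the right of Be in period 2, so the across-period effect alone puts B higher.
Se > B: period and group pull opposite ways; the across-period shift dominates (2.55 vs 2.04).
Br > Se: Br lies to the right of Se in period 4, so the across-period effect alone puts Br higher.
Tabulated electronegativity (Pauling): Be 1.57, B 2.04, Se 2.55, Br 2.96.
So from lowest to highest: Be < B < Se < Br.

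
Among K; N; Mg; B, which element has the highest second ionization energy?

After 1 electron has been removed, what remains? K⁺ is the bare [Ar] core; N⁺ still has 4 valence electrons; Mg⁺ still has 1 valence electron; B⁺ still has 2 valence electrons.
Pulling an electron out of a noble-gas core costs far more than removing a remaining valence electron, so K sits at the high end of IE_2.
Valence configurations: N⁺ [He]2s²2p², Mg⁺ [Ne]3s¹, B⁺ [He]2s².
Approximate IE_2 values (kJ/mol): K 3052, N 2856, Mg 1451, B 2427.
Putting it together, IE_2: Mg < B < N < K.

K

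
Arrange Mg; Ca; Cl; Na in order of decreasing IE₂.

Na > Cl > Mg > Ca

Consider each +1 ion: Mg⁺ still has 1 valence electron; Ca⁺ still has 1 valence electron; Cl⁺ still has 6 valence electrons; Na⁺ is the bare [Ne] core.
Core electrons are held far more tightly than valence electrons, so Na tops the IE_2 order.
Valence configurations: Mg⁺ [Ne]3s¹, Ca⁺ [Ar]4s¹, Cl⁺ [Ne]3s²3p⁴.
The numbers (kJ/mol): Mg 1451, Ca 1145, Cl 2298, Na 4562.
So the second ionization energies run Ca < Mg < Cl < Na.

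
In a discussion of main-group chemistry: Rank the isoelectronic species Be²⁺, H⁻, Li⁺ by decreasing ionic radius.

All of these have 2 electrons, so size is governed by nuclear charge alone: the more protons, the stronger the pull on the same electron cloud, and the smaller the ion.
Nuclear charges: Be²⁺ (Z=4), Li⁺ (Z=3), H⁻ (Z=1).
Largest to smallest: H⁻ > Li⁺ > Be²⁺.

H⁻ > Li⁺ > Be²⁺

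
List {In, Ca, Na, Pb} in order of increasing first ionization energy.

Na < In < Ca < Pb

Na is in period 3, group 1; Ca is in period 4, group 2; In is in period 5, group 13; Pb is in period 6, group 14.
IE₁ increases left→right with effective nuclear charge and decreases top→bottom as the valence shell moves farther out.
These sit on a diagonal, where the across-period and down-group effects partly cancel.
In > Na: period and group pull opposite ways; the across-period shift dominates (558 vs 496 kJ/mol).
Ca > In: the two effects oppose for this pair; the down-group effect wins (590 vs 558 kJ/mol).
Pb > Ca: the two effects oppose for this pair; the across-period effect wins (716 vs 590 kJ/mol).
Tabulated first ionization energy (kJ/mol): Na 496, Ca 590, In 558, Pb 716.
So from lowest to highest: Na < In < Ca < Pb.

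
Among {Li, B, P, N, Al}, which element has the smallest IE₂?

After 1 electron has been removed, what remains? Li⁺ is the bare [He] core; B⁺ still has 2 valence electrons; P⁺ still has 4 valence electrons; N⁺ still has 4 valence electrons; Al⁺ still has 2 valence electrons.
Core electrons are held far more tightly than valence electrons, so Li tops the IE_2 order.
Valence configurations: B⁺ [He]2s², P⁺ [Ne]3s²3p², N⁺ [He]2s²2p², Al⁺ [Ne]3s².
Approximate IE_2 values (kJ/mol): Li 7298, B 2427, P 1907, N 2856, Al 1817.
So the second ionization energies run Al < P < B < N < Li.

Al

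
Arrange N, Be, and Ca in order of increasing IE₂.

Ca < Be < N

After 1 electron has been removed, what remains? N⁺ still has 4 valence electrons; Be⁺ still has 1 valence electron; Ca⁺ still has 1 valence electron.
All are still removing valence electrons, so compare the +1 ions as you would atoms: IE_2 generally rises across a period (higher Z_eff) and falls down a group (larger shell), subject to the usual subshell exceptions.
Valence configurations: N⁺ [He]2s²2p², Be⁺ [He]2s¹, Ca⁺ [Ar]4s¹.
Tabulated IE_2 (kJ/mol): N 2856, Be 1757, Ca 1145.
So the second ionization energies run Ca < Be < N.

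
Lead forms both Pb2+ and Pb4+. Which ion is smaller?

Pb4+

Both ions have Z = 82 protons, but Pb4+ has lost more electrons, so its remaining electrons feel a larger effective nuclear charge per electron and are pulled in more tightly.
Higher positive charge → smaller ion, so Pb2+ > Pb4+.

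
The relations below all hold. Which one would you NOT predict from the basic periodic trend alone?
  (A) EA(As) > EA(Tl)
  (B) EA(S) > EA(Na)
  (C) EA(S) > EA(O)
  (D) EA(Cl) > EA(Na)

(C)

The general trend: electron affinity increases across a period and decreases down a group.
(A) As (period 4, group 15) vs Tl (period 6, group 13): the stated order agrees with the simple trend.
(B) S (period 3, group 16) vs Na (period 3, group 1): the stated order agrees with the simple trend.
(C) S (period 3, group 16) vs O (period 2, group 16): the stated order contradicts the simple trend.
(D) Cl (period 3, group 17) vs Na (period 3, group 1): the stated order agrees with the simple trend.
The exception is (C): the compact 2p subshell of O repels the added electron more than S's larger 3p does.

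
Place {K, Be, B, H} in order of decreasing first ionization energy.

H is in period 1, group 1; Be is in period 2, group 2; B is in period 2, group 13; K is in period 4, group 1.
First ionization energy rises across a period (greater Z_eff holds electrons more tightly) and falls down a group (valence electrons are farther from the nucleus).
Neither a single period nor a single group — weigh both effects.
B > K: both effects reinforce here, so B is clearly the higher of the two.
Be > B: this pair runs against the simple trend — see the exception note.
H > Be: the two effects oppose for this pair; the down-group effect wins (1312 vs 900 kJ/mol).
Note the exception: Be has a higher first ionization energy than B, contrary to the simple trend — removing B's lone 2p electron is easier than breaking Be's filled 2s².
Approximate values (kJ/mol): H 1312, Be 900, B 801, K 419.
So from highest to lowest: H > Be > B > K.

H > Be > B > K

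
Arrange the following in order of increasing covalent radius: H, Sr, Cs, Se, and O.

H, O, Se, Sr, Cs

H is in period 1, group 1; O is in period 2, group 16; Se is in period 4, group 16; Sr is in period 5, group 2; Cs is in period 6, group 1.
Radius decreases left→right (rising Z_eff, same n) and increases top→bottom (higher n).
Here both period and group differ, so the two effects have to be weighed against each other.
O > H: the two effects oppose for this pair; the down-group effect wins (63 vs 32 pm).
Se > O: they share group 16; the group trend gives Se the larger value.
Sr > Se: both effects reinforce here, so Sr is clearly the larger of the two.
Cs > Sr: both effects reinforce here, so Cs is clearly the larger of the two.
For reference (pm): H 32, O 63, Se 116, Sr 185, Cs 232.
So from smallest to largest: H < O < Se < Sr < Cs.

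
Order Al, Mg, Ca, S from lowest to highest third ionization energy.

Al < S < Ca < Mg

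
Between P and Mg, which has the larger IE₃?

Mg

The third ionization energy removes an electron from the +2 ion. For each element: P²⁺ still has 3 valence electrons; Mg²⁺ is the bare [Ne] core.
Breaking into a closed-shell core is much more expensive than removing a leftover valence electron — Mg has the largest IE_3 here.
Tabulated IE_3 (kJ/mol): P 2914, Mg 7733.
Hence IE_3: P < Mg.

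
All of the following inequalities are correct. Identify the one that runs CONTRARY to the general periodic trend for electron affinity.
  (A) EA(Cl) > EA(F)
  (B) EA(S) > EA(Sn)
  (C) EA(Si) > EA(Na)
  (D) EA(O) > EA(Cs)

(A)

The general trend: electron affinity increases across a period and decreases down a group.
(A) Cl (period 3, group 17) vs F (period 2, group 17): the stated order contradicts the simple trend.
(B) S (period 3, group 16) vs Sn (period 5, group 14): the stated order agrees with the simple trend.
(C) Si (period 3, group 14) vs Na (period 3, group 1): the stated order agrees with the simple trend.
(D) O (period 2, group 16) vs Cs (period 6, group 1): the stated order agrees with the simple trend.
The exception is (A): F's small 2p subshell makes the incoming electron feel strong e⁻–e⁻ repulsion, so Cl actually releases more energy on gaining an electron.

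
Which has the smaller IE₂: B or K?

B

IE_2 is the cost of taking one more electron from the +1 cation: B⁺ still has 2 valence electrons; K⁺ is the bare [Ar] core.
Breaking into a closed-shell core is much more expensive than removing a leftover valence electron — K has the largest IE_2 here.
The numbers (kJ/mol): B 2427, K 3052.
Putting it together, IE_2: B < K.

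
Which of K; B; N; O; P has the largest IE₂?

After 1 electron has been removed, what remains? K⁺ is the bare [Ar] core; B⁺ still has 2 valence electrons; N⁺ still has 4 valence electrons; O⁺ still has 5 valence electrons; P⁺ still has 4 valence electrons.
Usually core removal costs more than valence removal, but here the competition is close: a tightly held n=2 valence electron can cost more to remove than an n=3 core electron, so the actual values have to decide it.
Valence configurations: B⁺ [He]2s², N⁺ [He]2s²2p², O⁺ [He]2s²2p³, P⁺ [Ne]3s²3p².
Approximate IE_2 values (kJ/mol): K 3052, B 2427, N 2856, O 3388, P 1907.
Putting it together, IE_2: P < B < N < K < O.

O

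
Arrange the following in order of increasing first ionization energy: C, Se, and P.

C is in period 2, group 14; P is in period 3, group 15; Se is in period 4, group 16.
Across a period the outer electron is held more tightly (higher IE₁); down a group it sits in a higher shell, more shielded, and comes off more easily.
A diagonal step moves right (one effect) and down (the opposite effect) at once.
P > Se: period and group pull opposite ways; the down-group shift dominates (1012 vs 941 kJ/mol).
C > P: the two effects oppose for this pair; the down-group effect wins (1086 vs 1012 kJ/mol).
For reference (kJ/mol): C 1086, P 1012, Se 941.
So from lowest to highest: Se < P < C.

Se, P, C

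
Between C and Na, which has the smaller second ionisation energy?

After 1 electron has been removed, what remains? C⁺ still has 3 valence electrons; Na⁺ is the bare [Ne] core.
Breaking into a closed-shell core is much more expensive than removing a leftover valence electron — Na has the largest IE_2 here.
The numbers (kJ/mol): C 2353, Na 4562.
Hence IE_2: C < Na.

C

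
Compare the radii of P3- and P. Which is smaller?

P

Forming P3- adds 3 electrons to P. More electron–electron repulsion in the same shell, with unchanged nuclear charge, lets the cloud expand.
An anion is larger than its parent atom: P3- > P.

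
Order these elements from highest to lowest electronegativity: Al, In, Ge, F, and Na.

F, Ge, In, Al, Na

Atoms toward the upper right of the periodic table pull bonding electrons most strongly.
These span different periods and groups, so the two trends combine.
Al > Na: both are in period 3; the period trend gives Al the larger value.
In > Al: this pair runs against the simple trend — see the exception note.
Ge > In: relative to In, both the across-period and down-group shifts push Ge's electronegativity up.
F > Ge: both effects reinforce here, so F is clearly the higher of the two.
Note the exception: In has a higher electronegativity than Al, contrary to the simple trend — poor shielding by filled d (and f) subshells raises the heavier element's effective nuclear charge more than the simple down-group trend predicts.
For reference (Pauling): F 3.98, Na 0.93, Al 1.61, Ge 2.01, In 1.78.
So from highest to lowest: F > Ge > In > Al > Na.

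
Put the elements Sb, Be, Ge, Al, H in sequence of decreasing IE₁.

H is in period 1, group 1; Be is in period 2, group 2; Al is in period 3, group 13; Ge is in period 4, group 14; Sb is in period 5, group 15.
IE₁ increases left→right with effective nuclear charge and decreases top→bottom as the valence shell moves farther out.
A diagonal step moves right (one effect) and down (the opposite effect) at once.
Ge > Al: period and group pull opposite ways; the across-period shift dominates (762 vs 578 kJ/mol).
Sb > Ge: period and group pull opposite ways; the across-period shift dominates (831 vs 762 kJ/mol).
Be > Sb: the two effects oppose for this pair; the down-group effect wins (900 vs 831 kJ/mol).
H > Be: the two effects oppose for this pair; the down-group effect wins (1312 vs 900 kJ/mol).
Tabulated first ionization energy (kJ/mol): H 1312, Be 900, Al 578, Ge 762, Sb 831.
So from highest to lowest: H > Be > Sb > Ge > Al.

H > Be > Sb > Ge > Al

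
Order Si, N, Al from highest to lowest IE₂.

The second ionization energy removes an electron from the +1 ion. For each element: Si⁺ still has 3 valence electrons; N⁺ still has 4 valence electrons; Al⁺ still has 2 valence electrons.
All are still removing valence electrons, so compare the +1 ions as you would atoms: IE_2 generally rises across a period (higher Z_eff) and falls down a group (larger shell), subject to the usual subshell exceptions.
Valence configurations: Si⁺ [Ne]3s²3p¹, N⁺ [He]2s²2p², Al⁺ [Ne]3s².
Si⁺ loses a lone 3p electron whereas Al⁺ must break into a filled 3s² pair, so IE_2(Al) > IE_2(Si) even though Si has the higher nuclear charge.
The numbers (kJ/mol): Si 1577, N 2856, Al 1817.
So the second ionization energies run Si < Al < N.

N > Al > Si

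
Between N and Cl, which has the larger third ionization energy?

The third ionization energy removes an electron from the +2 ion. For each element: N²⁺ still has 3 valence electrons; Cl²⁺ still has 5 valence electrons.
All are still removing valence electrons, so compare the +2 ions as you would atoms: IE_3 generally rises across a period (higher Z_eff) and falls down a group (larger shell), subject to the usual subshell exceptions.
Valence configurations: N²⁺ [He]2s²2p¹, Cl²⁺ [Ne]3s²3p³.
The numbers (kJ/mol): N 4578, Cl 3822.
Putting it together, IE_3: Cl < N.

N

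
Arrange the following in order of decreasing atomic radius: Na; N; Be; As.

Na > As > Be > N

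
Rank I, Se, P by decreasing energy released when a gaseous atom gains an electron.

P is in period 3, group 15; Se is in period 4, group 16; I is in period 5, group 17.
Adding an electron releases more energy for atoms nearer the top right (short of the noble gases).
A diagonal step moves right (one effect) and down (the opposite effect) at once.
Se > P: period and group pull opposite ways; the across-period shift dominates (195 vs 72 kJ/mol).
I > Se: the two effects oppose for this pair; the across-period effect wins (295 vs 195 kJ/mol).
Tabulated electron affinity (kJ/mol): P 72, Se 195, I 295.
So from highest to lowest: I > Se > P.

I > Se > P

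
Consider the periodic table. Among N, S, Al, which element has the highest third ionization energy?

N

After 2 electrons have been removed, what remains? N²⁺ still has 3 valence electrons; S²⁺ still has 4 valence electrons; Al²⁺ still has 1 valence electron.
All are still removing valence electrons, so compare the +2 ions as you would atoms: IE_3 generally rises across a period (higher Z_eff) and falls down a group (larger shell), subject to the usual subshell exceptions.
Valence configurations: N²⁺ [He]2s²2p¹, S²⁺ [Ne]3s²3p², Al²⁺ [Ne]3s¹.
Approximate IE_3 values (kJ/mol): N 4578, S 3357, Al 2745.
Hence IE_3: Al < S < N.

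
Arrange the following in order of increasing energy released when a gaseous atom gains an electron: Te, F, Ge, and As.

As < Ge < Te < F

F is in period 2, group 17; Ge is in period 4, group 14; As is in period 4, group 15; Te is in period 5, group 16.
Electron affinity generally becomes more exothermic across a period toward the halogens and less exothermic down a group.
Neither a single period nor a single group — weigh both effects.
Ge > As: this pair runs against the simple trend — see the exception note.
Te > Ge: period and group pull opposite ways; the across-period shift dominates (190 vs 119 kJ/mol).
F > Te: both effects reinforce here, so F is clearly the higher of the two.
Note the exception: Ge has a higher electron affinity than As, contrary to the simple trend — adding an electron to As's half-filled 4p³ is unfavourable, so Ge (4p²) has the more exothermic EA.
For reference (kJ/mol): F 328, Ge 119, As 78, Te 190.
So from lowest to highest: As < Ge < Te < F.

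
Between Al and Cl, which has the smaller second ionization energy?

Al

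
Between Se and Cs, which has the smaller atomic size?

Se is in period 4, group 16; Cs is in period 6, group 1.
Across a period the added protons contract the valence shell; down a group each new principal shell makes the atom larger.
Here both period and group differ, so the two effects have to be weighed against each other.
Cs > Se: both effects reinforce here, so Cs is clearly the larger of the two.
Approximate values (pm): Se 116, Cs 232.
So Se has the smaller atomic size (Se < Cs).

Se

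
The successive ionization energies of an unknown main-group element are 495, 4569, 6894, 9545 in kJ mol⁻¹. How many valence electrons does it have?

Look for the largest jump between consecutive ionization energies: IE2/IE1 ≈ 9.2, far larger than any earlier ratio.
That jump marks the point where a core electron is being removed. So the atom has 1 valence electron.

1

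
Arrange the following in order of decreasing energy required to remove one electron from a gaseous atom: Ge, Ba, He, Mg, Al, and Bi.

He is in period 1, group 18; Mg is in period 3, group 2; Al is in period 3, group 13; Ge is in period 4, group 14; Ba is in period 6, group 2; Bi is in period 6, group 15.
Removing the outermost electron gets harder across a period and easier down a group.
Here both period and group differ, so the two effects have to be weighed against each other.
Al > Ba: relative to Ba, both the across-period and down-group shifts push Al's first ionization energy up.
Bi > Al: the two effects oppose for this pair; the across-period effect wins (703 vs 578 kJ/mol).
Mg > Bi: the two effects oppose for this pair; the down-group effect wins (738 vs 703 kJ/mol).
Ge > Mg: the two effects oppose for this pair; the across-period effect wins (762 vs 738 kJ/mol).
He > Ge: relative to Ge, both the across-period and down-group shifts push He's first ionization energy up.
Note the exception: Mg has a higher first ionization energy than Al, contrary to the simple trend — Al's single 3p electron is easier to remove than one from Mg's filled 3s².
For reference (kJ/mol): He 2372, Mg 738, Al 578, Ge 762, Ba 503, Bi 703.
So from highest to lowest: He > Ge > Mg > Bi > Al > Ba.

He > Ge > Mg > Bi > Al > Ba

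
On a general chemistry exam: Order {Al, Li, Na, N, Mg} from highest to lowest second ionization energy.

Consider each +1 ion: Al⁺ still has 2 valence electrons; Li⁺ is the bare [He] core; Na⁺ is the bare [Ne] core; N⁺ still has 4 valence electrons; Mg⁺ still has 1 valence electron.
Core electrons are held far more tightly than valence electrons, so Na and Li top the IE_2 order.
Valence configurations: Al⁺ [Ne]3s², N⁺ [He]2s²2p², Mg⁺ [Ne]3s¹.
Approximate IE_2 values (kJ/mol): Al 1817, Li 7298, Na 4562, N 2856, Mg 1451.
Overall IE_2 order: Mg < Al < N < Na < Li.

Li, Na, N, Al, Mg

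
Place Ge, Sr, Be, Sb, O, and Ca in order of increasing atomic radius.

O < Be < Ge < Sb < Ca < Sr

Across a period the added protons contract the valence shell; down a group each new principal shell makes the atom larger.
Here both period and group differ, so the two effects have to be weighed against each other.
Be > O: both are in period 2; the period trend gives Be the larger value.
Ge > Be: the two effects oppose for this pair; the down-group effect wins (121 vs 102 pm).
Sb > Ge: the two effects oppose for this pair; the down-group effect wins (140 vs 121 pm).
Ca > Sb: the two effects oppose for this pair; the across-period effect wins (171 vs 140 pm).
Sr > Ca: they share group 2; the group trend gives Sr the larger value.
For reference (pm): Be 102, O 63, Ca 171, Ge 121, Sr 185, Sb 140.
So from smallest to largest: O < Be < Ge < Sb < Ca < Sr.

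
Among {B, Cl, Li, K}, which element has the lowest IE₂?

The second ionization energy removes an electron from the +1 ion. For each element: B⁺ still has 2 valence electrons; Cl⁺ still has 6 valence electrons; Li⁺ is the bare [He] core; K⁺ is the bare [Ar] core.
Breaking into a closed-shell core is much more expensive than removing a leftover valence electron — K and Li have the largest IE_2 here.
Valence configurations: B⁺ [He]2s², Cl⁺ [Ne]3s²3p⁴.
Approximate IE_2 values (kJ/mol): B 2427, Cl 2298, Li 7298, K 3052.
Hence IE_2: Cl < B < K < Li.

Cl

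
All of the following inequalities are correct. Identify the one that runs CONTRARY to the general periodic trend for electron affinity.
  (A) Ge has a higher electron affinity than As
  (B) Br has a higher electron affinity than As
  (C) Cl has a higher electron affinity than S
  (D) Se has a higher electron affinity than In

The general trend: electron affinity increases across a period and decreases down a group.
(A) Ge (period 4, group 14) vs As (period 4, group 15): the stated order contradicts the simple trend.
(B) Br (period 4, group 17) vs As (period 4, group 15): the stated order agrees with the simple trend.
(C) Cl (period 3, group 17) vs S (period 3, group 16): the stated order agrees with the simple trend.
(D) Se (period 4, group 16) vs In (period 5, group 13): the stated order agrees with the simple trend.
The exception is (A): adding an electron to As's half-filled 4p³ is unfavourable, so Ge (4p²) has the more exothermic EA.

(A)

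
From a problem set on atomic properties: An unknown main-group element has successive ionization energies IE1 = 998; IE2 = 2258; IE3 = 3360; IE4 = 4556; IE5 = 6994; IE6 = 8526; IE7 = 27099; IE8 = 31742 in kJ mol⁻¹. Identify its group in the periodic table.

Group 16

Look for the largest jump between consecutive ionization energies: IE7/IE6 ≈ 3.2, far larger than any earlier ratio.
That jump marks the point where a core electron is being removed. So the atom has 6 valence electrons.
A main-group element with 6 valence electrons is in group 16.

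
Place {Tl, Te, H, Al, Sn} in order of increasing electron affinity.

Atoms with high Z_eff and room in the valence shell (especially the halogens) have the most exothermic electron affinities.
Neither a single period nor a single group — weigh both effects.
Al > Tl: Al sits above Tl in group 13, so the down-group effect alone puts Al higher.
H > Al: the two effects oppose for this pair; the down-group effect wins (73 vs 42 kJ/mol).
Sn > H: the two effects oppose for this pair; the across-period effect wins (107 vs 73 kJ/mol).
Te > Sn: both are in period 5; the period trend gives Te the larger value.
For reference (kJ/mol): H 73, Al 42, Sn 107, Te 190, Tl 19.
So from lowest to highest: Tl < Al < H < Sn < Te.

Tl < Al < H < Sn < Te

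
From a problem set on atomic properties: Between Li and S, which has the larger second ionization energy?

The second ionization energy removes an electron from the +1 ion. For each element: Li⁺ is the bare [He] core; S⁺ still has 5 valence electrons.
Core electrons are held far more tightly than valence electrons, so Li tops the IE_2 order.
Approximate IE_2 values (kJ/mol): Li 7298, S 2252.
Overall IE_2 order: S < Li.

Li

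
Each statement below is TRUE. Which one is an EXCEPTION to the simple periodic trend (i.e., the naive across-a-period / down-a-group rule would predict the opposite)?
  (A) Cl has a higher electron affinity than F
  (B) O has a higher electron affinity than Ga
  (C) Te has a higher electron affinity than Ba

(A)

The general trend: electron affinity increases across a period and decreases down a group.
(A) Cl (period 3, group 17) vs F (period 2, group 17): the stated order contradicts the simple trend.
(B) O (period 2, group 16) vs Ga (period 4, group 13): the stated order agrees with the simple trend.
(C) Te (period 5, group 16) vs Ba (period 6, group 2): the stated order agrees with the simple trend.
The exception is (A): F's small 2p subshell makes the incoming electron feel strong e⁻–e⁻ repulsion, so Cl actually releases more energy on gaining an electron.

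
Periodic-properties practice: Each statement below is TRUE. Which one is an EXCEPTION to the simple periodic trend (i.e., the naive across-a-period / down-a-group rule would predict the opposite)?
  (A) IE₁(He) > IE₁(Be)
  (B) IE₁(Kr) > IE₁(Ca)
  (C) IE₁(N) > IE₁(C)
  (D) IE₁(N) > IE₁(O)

The general trend: first ionization energy increases across a period and decreases down a group.
(A) He (period 1, group 18) vs Be (period 2, group 2): the stated order agrees with the simple trend.
(B) Kr (period 4, group 18) vs Ca (period 4, group 2): the stated order agrees with the simple trend.
(C) N (period 2, group 15) vs C (period 2, group 14): the stated order agrees with the simple trend.
(D) N (period 2, group 15) vs O (period 2, group 16): the stated order contradicts the simple trend.
The exception is (D): pairing an electron in O's 2p⁴ costs repulsion energy, so O ionizes more easily than half-filled N (2p³).

(D)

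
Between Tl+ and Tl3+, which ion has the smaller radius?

Tl3+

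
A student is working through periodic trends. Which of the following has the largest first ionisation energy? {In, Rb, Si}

First ionization energy rises across a period (greater Z_eff holds electrons more tightly) and falls down a group (valence electrons are farther from the nucleus).
Neither a single period nor a single group — weigh both effects.
In > Rb: In lies to the right of Rb in period 5, so the across-period effect alone puts In higher.
Si > In: relative to In, both the across-period and down-group shifts push Si's first ionization energy up.
For reference (kJ/mol): Si 786, Rb 403, In 558.
The largest first ionisation energy among these belongs to Si.

Si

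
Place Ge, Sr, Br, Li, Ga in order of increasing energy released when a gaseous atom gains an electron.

Adding an electron releases more energy for atoms nearer the top right (short of the noble gases).
Neither a single period nor a single group — weigh both effects.
Ga > Sr: relative to Sr, both the across-period and down-group shifts push Ga's electron affinity up.
Li > Ga: the two effects oppose for this pair; the down-group effect wins (60 vs 29 kJ/mol).
Ge > Li: period and group pull opposite ways; the across-period shift dominates (119 vs 60 kJ/mol).
Br > Ge: both are in period 4; the period trend gives Br the larger value.
Approximate values (kJ/mol): Li 60, Ga 29, Ge 119, Br 325, Sr 5.
So from lowest to highest: Sr < Ga < Li < Ge < Br.

Sr < Ga < Li < Ge < Br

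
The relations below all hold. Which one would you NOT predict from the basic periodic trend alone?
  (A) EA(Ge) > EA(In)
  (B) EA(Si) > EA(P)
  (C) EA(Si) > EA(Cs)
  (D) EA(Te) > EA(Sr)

(B)

The general trend: electron affinity increases across a period and decreases down a group.
(A) Ge (period 4, group 14) vs In (period 5, group 13): the stated order agrees with the simple trend.
(B) Si (period 3, group 14) vs P (period 3, group 15): the stated order contradicts the simple trend.
(C) Si (period 3, group 14) vs Cs (period 6, group 1): the stated order agrees with the simple trend.
(D) Te (period 5, group 16) vs Sr (period 5, group 2): the stated order agrees with the simple trend.
The exception is (B): adding an electron to P's half-filled 3p³ is unfavourable, so Si (3p²) has the more exothermic EA.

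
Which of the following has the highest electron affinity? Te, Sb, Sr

Sr is in period 5, group 2; Sb is in period 5, group 15; Te is in period 5, group 16.
Electron affinity generally becomes more exothermic across a period toward the halogens and less exothermic down a group.
All lie in period 5, so electron affinity increases left to right.
The highest electron affinity among these belongs to Te.

Te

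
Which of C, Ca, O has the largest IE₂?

O

The second ionization energy removes an electron from the +1 ion. For each element: C⁺ still has 3 valence electrons; Ca⁺ still has 1 valence electron; O⁺ still has 5 valence electrons.
All are still removing valence electrons, so compare the +1 ions as you would atoms: IE_2 generally rises across a period (higher Z_eff) and falls down a group (larger shell), subject to the usual subshell exceptions.
Valence configurations: C⁺ [He]2s²2p¹, Ca⁺ [Ar]4s¹, O⁺ [He]2s²2p³.
The numbers (kJ/mol): C 2353, Ca 1145, O 3388.
Overall IE_2 order: Ca < C < O.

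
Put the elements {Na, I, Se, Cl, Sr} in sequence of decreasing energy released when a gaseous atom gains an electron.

Cl > I > Se > Na > Sr

Electron affinity generally becomes more exothermic across a period toward the halogens and less exothermic down a group.
These span different periods and groups, so the two trends combine.
Na > Sr: the two effects oppose for this pair; the down-group effect wins (53 vs 5 kJ/mol).
Se > Na: the two effects oppose for this pair; the across-period effect wins (195 vs 53 kJ/mol).
I > Se: the two effects oppose for this pair; the across-period effect wins (295 vs 195 kJ/mol).
Cl > I: Cl sits above I in group 17, so the down-group effect alone puts Cl higher.
Approximate values (kJ/mol): Na 53, Cl 349, Se 195, Sr 5, I 295.
So from highest to lowest: Cl > I > Se > Na > Sr.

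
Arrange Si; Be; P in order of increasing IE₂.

Si, Be, P

After 1 electron has been removed, what remains? Si⁺ still has 3 valence electrons; Be⁺ still has 1 valence electron; P⁺ still has 4 valence electrons.
All are still removing valence electrons, so compare the +1 ions as you would atoms: IE_2 generally rises across a period (higher Z_eff) and falls down a group (larger shell), subject to the usual subshell exceptions.
Valence configurations: Si⁺ [Ne]3s²3p¹, Be⁺ [He]2s¹, P⁺ [Ne]3s²3p².
Approximate IE_2 values (kJ/mol): Si 1577, Be 1757, P 1907.
Hence IE_2: Si < Be < P.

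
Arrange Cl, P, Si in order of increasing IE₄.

Si < P < Cl

The fourth ionization energy removes an electron from the +3 ion. For each element: Cl³⁺ still has 4 valence electrons; P³⁺ still has 2 valence electrons; Si³⁺ still has 1 valence electron.
All are still removing valence electrons, so compare the +3 ions as you would atoms: IE_4 generally rises across a period (higher Z_eff) and falls down a group (larger shell), subject to the usual subshell exceptions.
Valence configurations: Cl³⁺ [Ne]3s²3p², P³⁺ [Ne]3s², Si³⁺ [Ne]3s¹.
The numbers (kJ/mol): Cl 5159, P 4964, Si 4356.
Hence IE_4: Si < P < Cl.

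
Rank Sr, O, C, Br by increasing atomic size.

C is in period 2, group 14; O is in period 2, group 16; Br is in period 4, group 17; Sr is in period 5, group 2.
Across a period the added protons contract the valence shell; down a group each new principal shell makes the atom larger.
Here both period and group differ, so the two effects have to be weighed against each other.
C > O: both are in period 2; the period trend gives C the larger value.
Br > C: the two effects oppose for this pair; the down-group effect wins (114 vs 75 pm).
Sr > Br: both effects reinforce here, so Sr is clearly the larger of the two.
For reference (pm): C 75, O 63, Br 114, Sr 185.
So from smallest to largest: O < C < Br < Sr.

O, C, Br, Sr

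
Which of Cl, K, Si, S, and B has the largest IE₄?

The fourth ionization energy removes an electron from the +3 ion. For each element: Cl³⁺ still has 4 valence electrons; K³⁺ is already 2 electrons into the core; Si³⁺ still has 1 valence electron; S³⁺ still has 3 valence electrons; B³⁺ is the bare [He] core.
Pulling an electron out of a noble-gas core costs far more than removing a remaining valence electron, so K and B sit at the high end of IE_4.
Valence configurations: Cl³⁺ [Ne]3s²3p², Si³⁺ [Ne]3s¹, S³⁺ [Ne]3s²3p¹.
The numbers (kJ/mol): Cl 5159, K 5877, Si 4356, S 4556, B 25026.
Hence IE_4: Si < S < Cl < K < B.

B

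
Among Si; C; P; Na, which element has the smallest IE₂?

After 1 electron has been removed, what remains? Si⁺ still has 3 valence electrons; C⁺ still has 3 valence electrons; P⁺ still has 4 valence electrons; Na⁺ is the bare [Ne] core.
Breaking into a closed-shell core is much more expensive than removing a leftover valence electron — Na has the largest IE_2 here.
Valence configurations: Si⁺ [Ne]3s²3p¹, C⁺ [He]2s²2p¹, P⁺ [Ne]3s²3p².
Tabulated IE_2 (kJ/mol): Si 1577, C 2353, P 1907, Na 4562.
Hence IE_2: Si < P < C < Na.

Si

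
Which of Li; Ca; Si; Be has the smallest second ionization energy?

Ca

IE_2 is the cost of taking one more electron from the +1 cation: Li⁺ is the bare [He] core; Ca⁺ still has 1 valence electron; Si⁺ still has 3 valence electrons; Be⁺ still has 1 valence electron.
Breaking into a closed-shell core is much more expensive than removing a leftover valence electron — Li has the largest IE_2 here.
Valence configurations: Ca⁺ [Ar]4s¹, Si⁺ [Ne]3s²3p¹, Be⁺ [He]2s¹.
Approximate IE_2 values (kJ/mol): Li 7298, Ca 1145, Si 1577, Be 1757.
Putting it together, IE_2: Ca < Si < Be < Li.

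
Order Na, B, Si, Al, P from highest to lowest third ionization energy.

IE_3 is the cost of taking one more electron from the +2 cation: Na²⁺ is already 1 electron into the core; B²⁺ still has 1 valence electron; Si²⁺ still has 2 valence electrons; Al²⁺ still has 1 valence electron; P²⁺ still has 3 valence electrons.
Pulling an electron out of a noble-gas core costs far more than removing a remaining valence electron, so Na sits at the high end of IE_3.
Valence configurations: B²⁺ [He]2s¹, Si²⁺ [Ne]3s², Al²⁺ [Ne]3s¹, P²⁺ [Ne]3s²3p¹.
P²⁺ loses a lone 3p electron whereas Si²⁺ must break into a filled 3s² pair, so IE_3(Si) > IE_3(P) even though P has the higher nuclear charge.
The numbers (kJ/mol): Na 6910, B 3660, Si 3232, Al 2745, P 2914.
So the third ionization energies run Al < P < Si < B < Na.

Na > B > Si > P > Al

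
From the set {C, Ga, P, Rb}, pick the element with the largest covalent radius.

C is in period 2, group 14; P is in period 3, group 15; Ga is in period 4, group 13; Rb is in period 5, group 1.
Moving right in a period, electrons are added to the same shell under a stronger nuclear pull, so atoms get smaller; moving down, a new shell is opened and atoms get larger.
Here both period and group differ, so the two effects have to be weighed against each other.
P > C: period and group pull opposite ways; the down-group shift dominates (111 vs 75 pm).
Ga > P: both effects reinforce here, so Ga is clearly the larger of the two.
Rb > Ga: both effects reinforce here, so Rb is clearly the larger of the two.
For reference (pm): C 75, P 111, Ga 124, Rb 210.
The largest covalent radius among these belongs to Rb.

Rb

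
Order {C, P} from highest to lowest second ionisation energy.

C, P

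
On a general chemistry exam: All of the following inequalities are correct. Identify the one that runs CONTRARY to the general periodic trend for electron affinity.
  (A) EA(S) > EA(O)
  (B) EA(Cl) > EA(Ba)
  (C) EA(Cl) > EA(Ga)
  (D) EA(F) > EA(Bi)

The general trend: electron affinity increases across a period and decreases down a group.
(A) S (period 3, group 16) vs O (period 2, group 16): the stated order contradicts the simple trend.
(B) Cl (period 3, group 17) vs Ba (period 6, group 2): the stated order agrees with the simple trend.
(C) Cl (period 3, group 17) vs Ga (period 4, group 13): the stated order agrees with the simple trend.
(D) F (period 2, group 17) vs Bi (period 6, group 15): the stated order agrees with the simple trend.
The exception is (A): the compact 2p subshell of O repels the added electron more than S's larger 3p does.

(A)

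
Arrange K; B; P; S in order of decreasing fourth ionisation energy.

B > K > P > S

The fourth ionization energy removes an electron from the +3 ion. For each element: K³⁺ is already 2 electrons into the core; B³⁺ is the bare [He] core; P³⁺ still has 2 valence electrons; S³⁺ still has 3 valence electrons.
Core electrons are held far more tightly than valence electrons, so K and B top the IE_4 order.
Valence configurations: P³⁺ [Ne]3s², S³⁺ [Ne]3s²3p¹.
S³⁺ loses a lone 3p electron whereas P³⁺ must break into a filled 3s² pair, so IE_4(P) > IE_4(S) even though S has the higher nuclear charge.
The numbers (kJ/mol): K 5877, B 25026, P 4964, S 4556.
Overall IE_4 order: S < P < K < B.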